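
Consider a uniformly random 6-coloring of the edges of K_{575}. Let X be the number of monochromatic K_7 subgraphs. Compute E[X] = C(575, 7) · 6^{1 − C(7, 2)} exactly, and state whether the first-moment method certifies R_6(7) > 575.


E[X] = C(575, 7) · 6^{1 − 21} = 3974871393896975 · 6^{−20} = 3974871393896975/3656158440062976.
As a reduced fraction: E[X] = 3974871393896975/3656158440062976 ≈ 1.0872.
Is E[X] < 1? NO.
Since E[X] ≥ 1, the first-moment bound is inconclusive at n = 575; it does NOT by itself certify R_6(7) > 575.

E[X] = 3974871393896975/3656158440062976 ≈ 1.0872; E[X] ≥ 1; first-moment method inconclusive here.


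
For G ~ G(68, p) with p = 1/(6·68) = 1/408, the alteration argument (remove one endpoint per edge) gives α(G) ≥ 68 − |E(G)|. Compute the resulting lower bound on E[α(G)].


E[|E(G)|] = C(68, 2)·p = 2278 · (1/408) = 67/12.
E[α(G)] ≥ n − E[|E(G)|] = 68 − 67/12 = 749/12.
Numerically: ≈ 62.416667.
(This is only a lower bound; the true E[α(G)] may be larger.)

E[α(G)] ≥ 749/12 ≈ 62.416667.


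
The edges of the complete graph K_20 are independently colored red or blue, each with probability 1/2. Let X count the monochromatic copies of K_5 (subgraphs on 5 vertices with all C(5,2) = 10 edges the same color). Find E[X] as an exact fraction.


Let X = Σ_S X_S over the C(20, 5) = 15504 subsets S of size 5, where X_S = 1 if the K_5 on S is monochromatic.
For a fixed S, the K_5 on S has C(5, 2) = 10 edges. P[all 10 edges red] = (1/2)^10, and likewise for blue, so P[monochromatic] = 2·(1/2)^10 = 2^{1 − 10} = 1/512.
By linearity of expectation: E[X] = C(20, 5) · 2^{1 − 10} = 15504 · 1/512 = 969/32.
Numerically: E[X] ≈ 30.2812.

E[X] = C(20,5)·2^(1−C(5,2)) = 969/32 ≈ 30.2812.


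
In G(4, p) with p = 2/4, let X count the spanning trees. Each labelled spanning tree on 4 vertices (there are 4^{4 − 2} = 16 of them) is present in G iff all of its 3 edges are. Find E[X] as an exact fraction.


K_4 has 4^{4 − 2} = 16 labelled spanning trees.
For each such spanning tree H, let X_H = 1 if all 3 edges of H are present in G. Then P[X_H = 1] = p^{3} = (1/2)^{3} = 1/8.
By linearity of expectation: E[X] = Σ_H E[X_H] = 16 · p^{3} = 16 · 1/8 = 2.
Numerically: E[X] ≈ 2.

E[X] = 16 · (1/2)^{3} = 2 ≈ 2.


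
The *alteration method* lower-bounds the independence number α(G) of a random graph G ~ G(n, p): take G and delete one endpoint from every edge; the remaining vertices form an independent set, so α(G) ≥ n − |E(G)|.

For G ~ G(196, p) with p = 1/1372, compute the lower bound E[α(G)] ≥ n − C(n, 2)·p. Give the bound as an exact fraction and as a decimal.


E[|E(G)|] = C(196, 2)·p = 19110 · (1/1372) = 195/14.
E[α(G)] ≥ n − E[|E(G)|] = 196 − 195/14 = 2549/14.
Numerically: ≈ 182.0714.
(This is only a lower bound; the true E[α(G)] may be larger.)

E[α(G)] ≥ 2549/14 ≈ 182.0714.


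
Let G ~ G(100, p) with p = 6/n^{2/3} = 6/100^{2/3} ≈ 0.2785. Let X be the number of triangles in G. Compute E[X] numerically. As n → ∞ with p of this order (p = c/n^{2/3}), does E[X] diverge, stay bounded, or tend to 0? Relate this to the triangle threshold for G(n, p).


Number of potential triangles: C(100, 3) = 161700.
Each occurs with probability p³ ≈ (0.2785)³ ≈ 2.160000e-02.
By linearity: E[X] = C(100, 3)·p³ ≈ 161700 · 2.160000e-02 ≈ 3492.7200.
Since α = 2/3 < 1, p = c/n^{2/3} ≫ 1/n is above the triangle threshold p ~ 1/n. Asymptotically E[X] ~ (c³/6)·n^{3(1−α)} = (6³/6)·n^{1} → ∞; triangles are abundant w.h.p.

E[X] ≈ 3492.7200; in regime p = Θ(1/n^{2/3}) E[X] diverges (above the triangle threshold p ~ 1/n).


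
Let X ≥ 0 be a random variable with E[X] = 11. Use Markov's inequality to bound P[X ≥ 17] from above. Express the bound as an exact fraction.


μ = E[X] = 11, a = 17.
Markov: P[X ≥ 17] ≤ μ/a = (11)/17 = 11/17.
Numerically: ≈ 0.6471.
(Since a = 17 > μ = 11.0000, the bound 11/17 is < 1 and informative.)

P[X ≥ 17] ≤ 11/17 ≈ 0.6471.


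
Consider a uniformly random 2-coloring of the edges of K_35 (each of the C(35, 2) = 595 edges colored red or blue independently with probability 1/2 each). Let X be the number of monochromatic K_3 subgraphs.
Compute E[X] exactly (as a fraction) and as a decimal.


Let X = Σ_S X_S over the C(35, 3) = 6545 subsets S of size 3, where X_S = 1 if the K_3 on S is monochromatic.
For a fixed S, the K_3 on S has C(3, 2) = 3 edges. P[all 3 edges red] = (1/2)^3, and likewise for blue, so P[monochromatic] = 2·(1/2)^3 = 2^{1 − 3} = 1/4.
By linearity: E[X] = C(35, 3) · 2^{1 − 3} = 6545 · 1/4 = 6545/4.
Numerically: E[X] ≈ 1636.250.

E[X] = C(35,3)·2^(1−C(3,2)) = 6545/4 ≈ 1636.250.


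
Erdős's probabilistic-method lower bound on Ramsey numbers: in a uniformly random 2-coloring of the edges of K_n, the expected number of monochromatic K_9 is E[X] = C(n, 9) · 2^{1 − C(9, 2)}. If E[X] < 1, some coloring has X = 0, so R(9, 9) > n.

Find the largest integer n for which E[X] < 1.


We need C(n, 9) · 2^{1 − 36} < 1, i.e. C(n, 9) < 2^{36 − 1} = 34359738368.
Check values of n near the boundary:
  n = 63: C(63, 9) = 23667689815; 23667689815 < 34359738368? YES
  n = 64: C(64, 9) = 27540584512; 27540584512 < 34359738368? YES
  n = 65: C(65, 9) = 31966749880; 31966749880 < 34359738368? YES
  n = 66: C(66, 9) = 37014131440; 37014131440 < 34359738368? NO
The largest n with C(n, 9) < 34359738368 is n = 65 (where E[X] = 3995843735/4294967296 ≈ 0.93035). Hence R(9, 9) > 65, i.e. R(9, 9) ≥ 66.

Largest n = 65; hence R(9, 9) > 65.


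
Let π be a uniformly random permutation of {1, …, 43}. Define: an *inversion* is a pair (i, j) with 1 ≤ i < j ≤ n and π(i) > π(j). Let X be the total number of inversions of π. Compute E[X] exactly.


Write X = Σ X_I over the C(43, 2) = 903 pairs i < j, with X_I the indicator of one inversion.
There are 903 indicators.
For each fixed pair i < j, the values π(i) and π(j) are two distinct elements of {1, …, 43} in uniformly random order; by symmetry P[π(i) > π(j)] = 1/2.
By linearity: E[X] = 903 · (1/2) = C(43, 2) · (1/2) = 903/2 = 903/2 ≈ 451.5000.

E[X] = 903/2 = 451.5000.


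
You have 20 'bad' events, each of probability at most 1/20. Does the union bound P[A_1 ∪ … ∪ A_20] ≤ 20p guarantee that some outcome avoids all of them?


Union bound: P[∪_{i=1}^{20} A_i] ≤ Σ_i P[A_i] ≤ 20·p = 20·(1/20) = 1.
Numerically: 1 ≈ 1.0000.
Is 1 < 1? NO.
Since the bound 1 is ≥ 1, the union bound is uninformative here; it does NOT by itself certify existence.

20·p = 1 ≈ 1.0000; existence NOT certified by the union bound.


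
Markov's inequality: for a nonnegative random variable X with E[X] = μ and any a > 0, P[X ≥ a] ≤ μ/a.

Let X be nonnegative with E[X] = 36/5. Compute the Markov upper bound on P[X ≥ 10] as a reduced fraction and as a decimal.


μ = E[X] = 36/5, a = 10.
Markov: P[X ≥ 10] ≤ μ/a = (36/5)/10 = 18/25.
Numerically: ≈ 0.72000.
(Since a = 10 > μ = 7.20000, the bound 18/25 is < 1 and informative.)

P[X ≥ 10] ≤ 18/25 ≈ 0.72000.


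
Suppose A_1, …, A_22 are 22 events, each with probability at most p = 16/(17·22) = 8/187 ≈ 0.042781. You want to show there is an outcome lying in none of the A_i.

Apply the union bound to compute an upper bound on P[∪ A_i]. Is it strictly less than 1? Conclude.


Union bound: P[∪_{i=1}^{22} A_i] ≤ Σ_i P[A_i] ≤ 22·p = 22·(8/187) = 16/17.
Numerically: 16/17 ≈ 0.941176.
Is 16/17 < 1? YES.
Since P[∪ A_i] ≤ 16/17 < 1, the complement has P[∩ A_i^c] ≥ 1 − 16/17 = 1/17 > 0, so some outcome avoids every A_i.

22·p = 16/17 ≈ 0.941176; existence CERTIFIED by the union bound.


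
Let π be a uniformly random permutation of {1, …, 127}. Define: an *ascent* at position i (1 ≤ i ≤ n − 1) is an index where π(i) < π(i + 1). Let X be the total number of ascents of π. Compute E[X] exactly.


Write X = Σ X_I over i = 1, …, 126, with X_I the indicator of one ascent.
There are 126 indicators.
For each fixed i, the pair (π(i), π(i+1)) is a uniformly random ordered pair of distinct values from {1, …, 127}; by symmetry P[π(i) < π(i+1)] = 1/2.
By linearity: E[X] = 126 · (1/2) = (127 − 1) · (1/2) = 63 ≈ 63.000.

E[X] = 63 = 63.000.


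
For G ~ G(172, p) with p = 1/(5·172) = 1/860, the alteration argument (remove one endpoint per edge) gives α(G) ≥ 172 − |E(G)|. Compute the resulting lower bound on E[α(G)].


E[|E(G)|] = C(172, 2)·p = 14706 · (1/860) = 171/10.
E[α(G)] ≥ n − E[|E(G)|] = 172 − 171/10 = 1549/10.
Numerically: ≈ 154.900.
(This is only a lower bound; the true E[α(G)] may be larger.)

E[α(G)] ≥ 1549/10 ≈ 154.900.


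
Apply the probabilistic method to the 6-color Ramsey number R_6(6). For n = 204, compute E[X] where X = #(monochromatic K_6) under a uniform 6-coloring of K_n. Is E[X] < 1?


E[X] = C(204, 6) · 6^{1 − 15} = 92944609660 · 6^{−14} = 92944609660/78364164096.
As a reduced fraction: E[X] = 23236152415/19591041024 ≈ 1.1861.
Is E[X] < 1? NO.
Since E[X] ≥ 1, the first-moment bound is inconclusive at n = 204; it does NOT by itself certify R_6(6) > 204.

E[X] = 23236152415/19591041024 ≈ 1.1861; E[X] ≥ 1; first-moment method inconclusive here.


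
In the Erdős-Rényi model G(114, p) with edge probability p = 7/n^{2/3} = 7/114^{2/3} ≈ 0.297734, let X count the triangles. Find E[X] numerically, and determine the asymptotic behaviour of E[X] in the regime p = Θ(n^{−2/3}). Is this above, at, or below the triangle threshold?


Number of potential triangles: C(114, 3) = 240464.
Each occurs with probability p³ ≈ (0.297734)³ ≈ 2.63927362e-02.
By linearity: E[X] = C(114, 3)·p³ ≈ 240464 · 2.63927362e-02 ≈ 6346.502924.
Since α = 2/3 < 1, p = c/n^{2/3} ≫ 1/n is above the triangle threshold p ~ 1/n. Asymptotically E[X] ~ (c³/6)·n^{3(1−α)} = (7³/6)·n^{1} → ∞; triangles are abundant w.h.p.

E[X] ≈ 6346.502924; in regime p = Θ(1/n^{2/3}) E[X] diverges (above the triangle threshold p ~ 1/n).


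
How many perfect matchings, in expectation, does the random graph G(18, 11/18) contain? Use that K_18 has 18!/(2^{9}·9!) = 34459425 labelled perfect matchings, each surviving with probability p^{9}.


K_18 has 18!/(2^{9}·9!) = 34459425 labelled perfect matchings.
For each such perfect matching H, let X_H = 1 if all 9 edges of H are present in G. Then P[X_H = 1] = p^{9} = (11/18)^{9} = 2357947691/198359290368.
By linearity of expectation: E[X] = Σ_H E[X_H] = 34459425 · p^{9} = 34459425 · 2357947691/198359290368 = 1003129896443675/2448880128.
Numerically: E[X] ≈ 4.0963e+05.

E[X] = 34459425 · (11/18)^{9} = 1003129896443675/2448880128 ≈ 4.0963e+05.


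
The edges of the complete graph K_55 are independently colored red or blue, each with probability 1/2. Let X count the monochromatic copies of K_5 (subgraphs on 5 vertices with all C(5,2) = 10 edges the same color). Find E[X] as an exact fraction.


Let X = Σ_S X_S over the C(55, 5) = 3478761 subsets S of size 5, where X_S = 1 if the K_5 on S is monochromatic.
For a fixed S, the K_5 on S has C(5, 2) = 10 edges. P[all 10 edges red] = (1/2)^10, and likewise for blue, so P[monochromatic] = 2·(1/2)^10 = 2^{1 − 10} = 1/512.
By linearity: E[X] = C(55, 5) · 2^{1 − 10} = 3478761 · 1/512 = 3478761/512.
Numerically: E[X] ≈ 6794.4551.

E[X] = C(55,5)·2^(1−C(5,2)) = 3478761/512 ≈ 6794.4551.


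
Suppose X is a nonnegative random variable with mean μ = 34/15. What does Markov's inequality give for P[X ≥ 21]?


μ = E[X] = 34/15, a = 21.
Markov: P[X ≥ 21] ≤ μ/a = (34/15)/21 = 34/315.
Numerically: ≈ 0.107937.
(Since a = 21 > μ = 2.266667, the bound 34/315 is < 1 and informative.)

P[X ≥ 21] ≤ 34/315 ≈ 0.107937.


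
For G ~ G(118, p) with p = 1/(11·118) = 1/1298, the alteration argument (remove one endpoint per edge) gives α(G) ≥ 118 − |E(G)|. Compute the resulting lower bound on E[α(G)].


E[|E(G)|] = C(118, 2)·p = 6903 · (1/1298) = 117/22.
E[α(G)] ≥ n − E[|E(G)|] = 118 − 117/22 = 2479/22.
Numerically: ≈ 112.681818.
(This is only a lower bound; the true E[α(G)] may be larger.)

E[α(G)] ≥ 2479/22 ≈ 112.681818.


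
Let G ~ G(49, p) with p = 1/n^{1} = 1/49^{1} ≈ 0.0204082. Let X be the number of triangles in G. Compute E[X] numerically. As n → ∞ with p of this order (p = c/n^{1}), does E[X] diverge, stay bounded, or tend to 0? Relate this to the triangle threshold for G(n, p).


Number of potential triangles: C(49, 3) = 18424.
Each occurs with probability p³ ≈ (0.0204082)³ ≈ 8.49985975e-06.
By linearity: E[X] = C(49, 3)·p³ ≈ 18424 · 8.49985975e-06 ≈ 0.156601.
Here α = 1, so p = 1/n is exactly at the triangle threshold p ~ 1/n. Asymptotically E[X] → c³/6 = 1³/6 = 1/6 ≈ 0.166667, a bounded constant. In this regime the triangle count is asymptotically Poisson(c³/6).

E[X] ≈ 0.156601; in regime p = Θ(1/n^{1}) E[X] stays bounded (at the triangle threshold p ~ 1/n).


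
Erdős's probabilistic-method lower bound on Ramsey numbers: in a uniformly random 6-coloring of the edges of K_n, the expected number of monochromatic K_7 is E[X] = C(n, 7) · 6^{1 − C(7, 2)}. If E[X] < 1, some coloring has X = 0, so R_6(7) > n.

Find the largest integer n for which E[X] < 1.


We need C(n, 7) · 6^{1 − 21} < 1, i.e. C(n, 7) < 6^{21 − 1} = 3656158440062976.
Check values of n near the boundary:
  n = 567: C(567, 7) = 3601671315933933; 3601671315933933 < 3656158440062976? YES
  n = 568: C(568, 7) = 3646611956239704; 3646611956239704 < 3656158440062976? YES
  n = 569: C(569, 7) = 3692032389858348; 3692032389858348 < 3656158440062976? NO
  n = 570: C(570, 7) = 3737936877831720; 3737936877831720 < 3656158440062976? NO
  n = 571: C(571, 7) = 3784329711421830; 3784329711421830 < 3656158440062976? NO
The largest n with C(n, 7) < 3656158440062976 is n = 568 (where E[X] = 16882462760369/16926659444736 ≈ 0.997). Hence R_6(7) > 568, i.e. R_6(7) ≥ 569.

Largest n = 568; hence R_6(7) > 568.


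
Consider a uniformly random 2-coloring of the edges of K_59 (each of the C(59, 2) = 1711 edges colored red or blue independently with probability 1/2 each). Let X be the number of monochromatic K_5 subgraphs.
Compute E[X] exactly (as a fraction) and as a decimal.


Let X = Σ_S X_S over the C(59, 5) = 5006386 subsets S of size 5, where X_S = 1 if the K_5 on S is monochromatic.
For a fixed S, the K_5 on S has C(5, 2) = 10 edges. P[all 10 edges red] = (1/2)^10, and likewise for blue, so P[monochromatic] = 2·(1/2)^10 = 2^{1 − 10} = 1/512.
Summing: E[X] = C(59, 5) · 2^{1 − 10} = 5006386 · 1/512 = 2503193/256.
Numerically: E[X] ≈ 9778.098.

E[X] = C(59,5)·2^(1−C(5,2)) = 2503193/256 ≈ 9778.098.


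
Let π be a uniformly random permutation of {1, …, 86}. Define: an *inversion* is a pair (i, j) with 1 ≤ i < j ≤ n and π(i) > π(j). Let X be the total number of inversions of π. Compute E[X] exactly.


Write X = Σ X_I over the C(86, 2) = 3655 pairs i < j, with X_I the indicator of one inversion.
There are 3655 indicators.
For each fixed pair i < j, the values π(i) and π(j) are two distinct elements of {1, …, 86} in uniformly random order; by symmetry P[π(i) > π(j)] = 1/2.
By linearity: E[X] = 3655 · (1/2) = C(86, 2) · (1/2) = 3655/2 = 3655/2 ≈ 1827.50000.

E[X] = 3655/2 = 1827.50000.


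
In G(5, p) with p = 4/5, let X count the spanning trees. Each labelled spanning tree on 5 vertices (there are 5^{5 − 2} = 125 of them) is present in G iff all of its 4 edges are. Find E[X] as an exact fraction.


K_5 has 5^{5 − 2} = 125 labelled spanning trees.
For each such spanning tree H, let X_H = 1 if all 4 edges of H are present in G. Then P[X_H = 1] = p^{4} = (4/5)^{4} = 256/625.
Summing the indicators: E[X] = Σ_H E[X_H] = 125 · p^{4} = 125 · 256/625 = 256/5.
Numerically: E[X] ≈ 51.2.

E[X] = 125 · (4/5)^{4} = 256/5 ≈ 51.2.


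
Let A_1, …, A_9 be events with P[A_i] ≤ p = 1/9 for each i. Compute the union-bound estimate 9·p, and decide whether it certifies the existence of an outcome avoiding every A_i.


Union bound: P[∪_{i=1}^{9} A_i] ≤ Σ_i P[A_i] ≤ 9·p = 9·(1/9) = 1.
Numerically: 1 ≈ 1.0000.
Is 1 < 1? NO.
Since the bound 1 is ≥ 1, the union bound is uninformative here; it does NOT by itself certify existence.

9·p = 1 ≈ 1.0000; existence NOT certified by the union bound.


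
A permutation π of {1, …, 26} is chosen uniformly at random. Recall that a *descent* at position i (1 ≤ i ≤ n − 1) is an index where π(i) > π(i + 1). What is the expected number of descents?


Write X = Σ X_I over i = 1, …, 25, with X_I the indicator of one descent.
There are 25 indicators.
For each fixed i, the pair (π(i), π(i+1)) is a uniformly random ordered pair of distinct values from {1, …, 26}; by symmetry P[π(i) > π(i+1)] = 1/2.
By linearity: E[X] = 25 · (1/2) = (26 − 1) · (1/2) = 25/2 ≈ 12.500.

E[X] = 25/2 = 12.500.


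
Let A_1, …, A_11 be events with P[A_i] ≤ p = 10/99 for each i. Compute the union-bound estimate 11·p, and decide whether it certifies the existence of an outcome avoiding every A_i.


Union bound: P[∪_{i=1}^{11} A_i] ≤ Σ_i P[A_i] ≤ 11·p = 11·(10/99) = 10/9.
Numerically: 10/9 ≈ 1.111111.
Is 10/9 < 1? NO.
Since the bound 10/9 is ≥ 1, the union bound is uninformative here; it does NOT by itself certify existence.

11·p = 10/9 ≈ 1.111111; existence NOT certified by the union bound.


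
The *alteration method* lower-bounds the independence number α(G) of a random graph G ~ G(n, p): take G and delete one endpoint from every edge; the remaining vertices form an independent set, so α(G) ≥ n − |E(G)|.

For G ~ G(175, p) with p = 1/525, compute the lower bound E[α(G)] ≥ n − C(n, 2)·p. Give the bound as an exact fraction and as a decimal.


E[|E(G)|] = C(175, 2)·p = 15225 · (1/525) = 29.
E[α(G)] ≥ n − E[|E(G)|] = 175 − 29 = 146.
Numerically: ≈ 146.000.
(This is only a lower bound; the true E[α(G)] may be larger.)

E[α(G)] ≥ 146 ≈ 146.000.


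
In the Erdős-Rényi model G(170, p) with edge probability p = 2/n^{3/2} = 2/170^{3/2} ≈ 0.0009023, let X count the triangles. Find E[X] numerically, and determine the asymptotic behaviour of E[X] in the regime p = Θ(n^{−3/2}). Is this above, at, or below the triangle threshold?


Number of potential triangles: C(170, 3) = 804440.
Each occurs with probability p³ ≈ (0.0009023)³ ≈ 7.346320e-10.
By linearity: E[X] = C(170, 3)·p³ ≈ 804440 · 7.346320e-10 ≈ 0.0006.
Since α = 3/2 > 1, p = c/n^{3/2} = o(1/n) is below the triangle threshold p ~ 1/n. Asymptotically E[X] ~ (c³/6)·n^{3(1−α)} = (2³/6)·n^{-1.5} → 0, so by Markov's inequality G has no triangles w.h.p.

E[X] ≈ 0.0006; in regime p = Θ(1/n^{3/2}) E[X] tends to 0 (below the triangle threshold p ~ 1/n).


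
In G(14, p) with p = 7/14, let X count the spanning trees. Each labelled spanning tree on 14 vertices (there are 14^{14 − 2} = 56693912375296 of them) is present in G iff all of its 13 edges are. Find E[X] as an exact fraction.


K_14 has 14^{14 − 2} = 56693912375296 labelled spanning trees.
For each such spanning tree H, let X_H = 1 if all 13 edges of H are present in G. Then P[X_H = 1] = p^{13} = (1/2)^{13} = 1/8192.
By linearity of expectation: E[X] = Σ_H E[X_H] = 56693912375296 · p^{13} = 56693912375296 · 1/8192 = 13841287201/2.
Numerically: E[X] ≈ 6.9206e+09.

E[X] = 56693912375296 · (1/2)^{13} = 13841287201/2 ≈ 6.9206e+09.


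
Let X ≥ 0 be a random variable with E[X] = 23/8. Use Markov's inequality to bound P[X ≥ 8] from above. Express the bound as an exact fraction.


μ = E[X] = 23/8, a = 8.
Markov: P[X ≥ 8] ≤ μ/a = (23/8)/8 = 23/64.
Numerically: ≈ 0.359375.
(Since a = 8 > μ = 2.875000, the bound 23/64 is < 1 and informative.)

P[X ≥ 8] ≤ 23/64 ≈ 0.359375.


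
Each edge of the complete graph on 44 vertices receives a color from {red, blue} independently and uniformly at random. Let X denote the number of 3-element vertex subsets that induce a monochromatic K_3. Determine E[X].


Let X = Σ_S X_S over the C(44, 3) = 13244 subsets S of size 3, where X_S = 1 if the K_3 on S is monochromatic.
For a fixed S, the K_3 on S has C(3, 2) = 3 edges. P[all 3 edges red] = (1/2)^3, and likewise for blue, so P[monochromatic] = 2·(1/2)^3 = 2^{1 − 3} = 1/4.
By linearity of expectation: E[X] = C(44, 3) · 2^{1 − 3} = 13244 · 1/4 = 3311.
Numerically: E[X] ≈ 3311.00000.

E[X] = C(44,3)·2^(1−C(3,2)) = 3311 ≈ 3311.00000.


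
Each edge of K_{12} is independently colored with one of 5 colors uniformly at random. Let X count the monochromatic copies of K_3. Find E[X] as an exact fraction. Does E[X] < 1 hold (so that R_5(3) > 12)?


E[X] = C(12, 3) · 5^{1 − 3} = 220 · 5^{−2} = 220/25.
As a reduced fraction: E[X] = 44/5 ≈ 8.800000.
Is E[X] < 1? NO.
Since E[X] ≥ 1, the first-moment bound is inconclusive at n = 12; it does NOT by itself certify R_5(3) > 12.

E[X] = 44/5 ≈ 8.800000; E[X] ≥ 1; first-moment method inconclusive here.


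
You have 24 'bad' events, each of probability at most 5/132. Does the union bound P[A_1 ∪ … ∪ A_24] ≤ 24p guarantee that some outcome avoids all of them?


Union bound: P[∪_{i=1}^{24} A_i] ≤ Σ_i P[A_i] ≤ 24·p = 24·(5/132) = 10/11.
Numerically: 10/11 ≈ 0.9091.
Is 10/11 < 1? YES.
Since P[∪ A_i] ≤ 10/11 < 1, the complement has P[∩ A_i^c] ≥ 1 − 10/11 = 1/11 > 0, so some outcome avoids every A_i.

24·p = 10/11 ≈ 0.9091; existence CERTIFIED by the union bound.


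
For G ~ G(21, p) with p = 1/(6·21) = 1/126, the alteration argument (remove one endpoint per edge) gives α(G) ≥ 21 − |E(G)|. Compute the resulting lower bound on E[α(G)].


E[|E(G)|] = C(21, 2)·p = 210 · (1/126) = 5/3.
E[α(G)] ≥ n − E[|E(G)|] = 21 − 5/3 = 58/3.
Numerically: ≈ 19.3333.
(This is only a lower bound; the true E[α(G)] may be larger.)

E[α(G)] ≥ 58/3 ≈ 19.3333.


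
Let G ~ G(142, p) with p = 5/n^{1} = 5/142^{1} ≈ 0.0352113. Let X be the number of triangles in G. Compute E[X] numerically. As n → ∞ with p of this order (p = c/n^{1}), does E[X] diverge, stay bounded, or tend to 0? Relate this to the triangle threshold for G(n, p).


Number of potential triangles: C(142, 3) = 467180.
Each occurs with probability p³ ≈ (0.0352113)³ ≈ 4.36561045e-05.
By linearity: E[X] = C(142, 3)·p³ ≈ 467180 · 4.36561045e-05 ≈ 20.395259.
Here α = 1, so p = 5/n is exactly at the triangle threshold p ~ 1/n. Asymptotically E[X] → c³/6 = 5³/6 = 125/6 ≈ 20.833333, a bounded constant. In this regime the triangle count is asymptotically Poisson(c³/6).

E[X] ≈ 20.395259; in regime p = Θ(1/n^{1}) E[X] stays bounded (at the triangle threshold p ~ 1/n).


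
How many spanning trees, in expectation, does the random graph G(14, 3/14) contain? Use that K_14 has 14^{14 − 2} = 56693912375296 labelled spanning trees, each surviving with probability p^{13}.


K_14 has 14^{14 − 2} = 56693912375296 labelled spanning trees.
For each such spanning tree H, let X_H = 1 if all 13 edges of H are present in G. Then P[X_H = 1] = p^{13} = (3/14)^{13} = 1594323/793714773254144.
By linearity: E[X] = Σ_H E[X_H] = 56693912375296 · p^{13} = 56693912375296 · 1594323/793714773254144 = 1594323/14.
Numerically: E[X] ≈ 113880.

E[X] = 56693912375296 · (3/14)^{13} = 1594323/14 ≈ 113880.


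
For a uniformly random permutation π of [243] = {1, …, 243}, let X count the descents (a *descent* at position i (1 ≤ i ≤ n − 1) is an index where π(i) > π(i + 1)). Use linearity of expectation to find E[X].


Write X = Σ X_I over i = 1, …, 242, with X_I the indicator of one descent.
There are 242 indicators.
For each fixed i, the pair (π(i), π(i+1)) is a uniformly random ordered pair of distinct values from {1, …, 243}; by symmetry P[π(i) > π(i+1)] = 1/2.
By linearity: E[X] = 242 · (1/2) = (243 − 1) · (1/2) = 121 ≈ 121.0000.

E[X] = 121 = 121.0000.


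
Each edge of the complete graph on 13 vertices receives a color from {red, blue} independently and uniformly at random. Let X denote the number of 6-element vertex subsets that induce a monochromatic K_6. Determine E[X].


Let X = Σ_S X_S over the C(13, 6) = 1716 subsets S of size 6, where X_S = 1 if the K_6 on S is monochromatic.
For a fixed S, the K_6 on S has C(6, 2) = 15 edges. P[all 15 edges red] = (1/2)^15, and likewise for blue, so P[monochromatic] = 2·(1/2)^15 = 2^{1 − 15} = 1/16384.
Summing: E[X] = C(13, 6) · 2^{1 − 15} = 1716 · 1/16384 = 429/4096.
Numerically: E[X] ≈ 0.105.

E[X] = C(13,6)·2^(1−C(6,2)) = 429/4096 ≈ 0.105.


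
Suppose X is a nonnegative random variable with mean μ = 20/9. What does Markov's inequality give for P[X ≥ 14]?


μ = E[X] = 20/9, a = 14.
Markov: P[X ≥ 14] ≤ μ/a = (20/9)/14 = 10/63.
Numerically: ≈ 0.159.
(Since a = 14 > μ = 2.222, the bound 10/63 is < 1 and informative.)

P[X ≥ 14] ≤ 10/63 ≈ 0.159.


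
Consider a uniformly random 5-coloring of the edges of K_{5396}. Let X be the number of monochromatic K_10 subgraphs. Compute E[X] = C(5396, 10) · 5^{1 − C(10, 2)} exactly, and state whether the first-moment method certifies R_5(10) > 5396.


E[X] = C(5396, 10) · 5^{1 − 45} = 5719162629614115244962800316916 · 5^{−44} = 5719162629614115244962800316916/5684341886080801486968994140625.
As a reduced fraction: E[X] = 5719162629614115244962800316916/5684341886080801486968994140625 ≈ 1.0061257.
Is E[X] < 1? NO.
Since E[X] ≥ 1, the first-moment bound is inconclusive at n = 5396; it does NOT by itself certify R_5(10) > 5396.

E[X] = 5719162629614115244962800316916/5684341886080801486968994140625 ≈ 1.0061257; E[X] ≥ 1; first-moment method inconclusive here.


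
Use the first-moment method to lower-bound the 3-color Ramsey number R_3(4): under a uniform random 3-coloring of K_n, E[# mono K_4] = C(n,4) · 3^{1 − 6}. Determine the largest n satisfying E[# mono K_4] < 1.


We need C(n, 4) · 3^{1 − 6} < 1, i.e. C(n, 4) < 3^{6 − 1} = 243.
Check values of n near the boundary:
  n = 8: C(8, 4) = 70; 70 < 243? YES
  n = 9: C(9, 4) = 126; 126 < 243? YES
  n = 10: C(10, 4) = 210; 210 < 243? YES
  n = 11: C(11, 4) = 330; 330 < 243? NO
  n = 12: C(12, 4) = 495; 495 < 243? NO
  n = 13: C(13, 4) = 715; 715 < 243? NO
The largest n with C(n, 4) < 243 is n = 10 (where E[X] = 70/81 ≈ 0.864198). Hence R_3(4) > 10, i.e. R_3(4) ≥ 11.

Largest n = 10; hence R_3(4) > 10.


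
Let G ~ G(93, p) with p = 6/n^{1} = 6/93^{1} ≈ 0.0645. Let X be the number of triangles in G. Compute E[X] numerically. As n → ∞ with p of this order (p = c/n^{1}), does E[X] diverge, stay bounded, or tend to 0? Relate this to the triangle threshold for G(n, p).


Number of potential triangles: C(93, 3) = 129766.
Each occurs with probability p³ ≈ (0.0645)³ ≈ 2.68537e-04.
By linearity: E[X] = C(93, 3)·p³ ≈ 129766 · 2.68537e-04 ≈ 34.847.
Here α = 1, so p = 6/n is exactly at the triangle threshold p ~ 1/n. Asymptotically E[X] → c³/6 = 6³/6 = 36 ≈ 36.000, a bounded constant. In this regime the triangle count is asymptotically Poisson(c³/6).

E[X] ≈ 34.847; in regime p = Θ(1/n^{1}) E[X] stays bounded (at the triangle threshold p ~ 1/n).


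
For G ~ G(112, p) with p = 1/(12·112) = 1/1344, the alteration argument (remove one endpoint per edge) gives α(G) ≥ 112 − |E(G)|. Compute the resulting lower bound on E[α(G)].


E[|E(G)|] = C(112, 2)·p = 6216 · (1/1344) = 37/8.
E[α(G)] ≥ n − E[|E(G)|] = 112 − 37/8 = 859/8.
Numerically: ≈ 107.375000.
(This is only a lower bound; the true E[α(G)] may be larger.)

E[α(G)] ≥ 859/8 ≈ 107.375000.


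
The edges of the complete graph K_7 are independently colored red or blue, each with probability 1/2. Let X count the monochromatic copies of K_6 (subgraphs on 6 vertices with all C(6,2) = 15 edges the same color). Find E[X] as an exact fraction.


Let X = Σ_S X_S over the C(7, 6) = 7 subsets S of size 6, where X_S = 1 if the K_6 on S is monochromatic.
For a fixed S, the K_6 on S has C(6, 2) = 15 edges. P[all 15 edges red] = (1/2)^15, and likewise for blue, so P[monochromatic] = 2·(1/2)^15 = 2^{1 − 15} = 1/16384.
By linearity: E[X] = C(7, 6) · 2^{1 − 15} = 7 · 1/16384 = 7/16384.
Numerically: E[X] ≈ 0.000.

E[X] = C(7,6)·2^(1−C(6,2)) = 7/16384 ≈ 0.000.


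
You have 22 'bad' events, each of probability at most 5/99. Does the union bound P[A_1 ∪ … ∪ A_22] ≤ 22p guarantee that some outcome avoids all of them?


Union bound: P[∪_{i=1}^{22} A_i] ≤ Σ_i P[A_i] ≤ 22·p = 22·(5/99) = 10/9.
Numerically: 10/9 ≈ 1.111.
Is 10/9 < 1? NO.
Since the bound 10/9 is ≥ 1, the union bound is uninformative here; it does NOT by itself certify existence.

22·p = 10/9 ≈ 1.111; existence NOT certified by the union bound.


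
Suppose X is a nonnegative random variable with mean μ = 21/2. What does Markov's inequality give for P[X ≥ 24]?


μ = E[X] = 21/2, a = 24.
Markov: P[X ≥ 24] ≤ μ/a = (21/2)/24 = 7/16.
Numerically: ≈ 0.43750.
(Since a = 24 > μ = 10.50000, the bound 7/16 is < 1 and informative.)

P[X ≥ 24] ≤ 7/16 ≈ 0.43750.


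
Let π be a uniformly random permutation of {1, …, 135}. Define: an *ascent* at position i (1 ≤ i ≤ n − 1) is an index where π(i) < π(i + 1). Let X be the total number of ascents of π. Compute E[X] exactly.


Write X = Σ X_I over i = 1, …, 134, with X_I the indicator of one ascent.
There are 134 indicators.
For each fixed i, the pair (π(i), π(i+1)) is a uniformly random ordered pair of distinct values from {1, …, 135}; by symmetry P[π(i) < π(i+1)] = 1/2.
By linearity: E[X] = 134 · (1/2) = (135 − 1) · (1/2) = 67 ≈ 67.0000.

E[X] = 67 = 67.0000.


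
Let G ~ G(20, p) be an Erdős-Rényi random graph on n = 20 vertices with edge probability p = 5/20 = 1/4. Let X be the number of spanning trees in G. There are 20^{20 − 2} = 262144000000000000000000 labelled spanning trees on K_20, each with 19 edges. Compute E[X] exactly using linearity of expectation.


K_20 has 20^{20 − 2} = 262144000000000000000000 labelled spanning trees.
For each such spanning tree H, let X_H = 1 if all 19 edges of H are present in G. Then P[X_H = 1] = p^{19} = (1/4)^{19} = 1/274877906944.
Summing the indicators: E[X] = Σ_H E[X_H] = 262144000000000000000000 · p^{19} = 262144000000000000000000 · 1/274877906944 = 3814697265625/4.
Numerically: E[X] ≈ 9.53674e+11.

E[X] = 262144000000000000000000 · (1/4)^{19} = 3814697265625/4 ≈ 9.53674e+11.


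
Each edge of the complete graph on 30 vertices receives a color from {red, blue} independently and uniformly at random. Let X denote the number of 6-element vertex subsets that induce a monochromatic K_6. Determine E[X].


Let X = Σ_S X_S over the C(30, 6) = 593775 subsets S of size 6, where X_S = 1 if the K_6 on S is monochromatic.
For a fixed S, the K_6 on S has C(6, 2) = 15 edges. P[all 15 edges red] = (1/2)^15, and likewise for blue, so P[monochromatic] = 2·(1/2)^15 = 2^{1 − 15} = 1/16384.
By linearity: E[X] = C(30, 6) · 2^{1 − 15} = 593775 · 1/16384 = 593775/16384.
Numerically: E[X] ≈ 36.2411.

E[X] = C(30,6)·2^(1−C(6,2)) = 593775/16384 ≈ 36.2411.


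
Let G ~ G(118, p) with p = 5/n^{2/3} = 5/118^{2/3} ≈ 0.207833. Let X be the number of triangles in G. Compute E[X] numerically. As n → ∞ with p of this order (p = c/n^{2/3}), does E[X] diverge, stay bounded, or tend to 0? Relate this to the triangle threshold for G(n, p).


Number of potential triangles: C(118, 3) = 266916.
Each occurs with probability p³ ≈ (0.207833)³ ≈ 8.97730537e-03.
By linearity: E[X] = C(118, 3)·p³ ≈ 266916 · 8.97730537e-03 ≈ 2396.186441.
Since α = 2/3 < 1, p = c/n^{2/3} ≫ 1/n is above the triangle threshold p ~ 1/n. Asymptotically E[X] ~ (c³/6)·n^{3(1−α)} = (5³/6)·n^{1} → ∞; triangles are abundant w.h.p.

E[X] ≈ 2396.186441; in regime p = Θ(1/n^{2/3}) E[X] diverges (above the triangle threshold p ~ 1/n).


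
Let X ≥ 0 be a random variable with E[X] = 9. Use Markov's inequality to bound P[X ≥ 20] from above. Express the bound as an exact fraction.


μ = E[X] = 9, a = 20.
Markov: P[X ≥ 20] ≤ μ/a = (9)/20 = 9/20.
Numerically: ≈ 0.4500.
(Since a = 20 > μ = 9.0000, the bound 9/20 is < 1 and informative.)

P[X ≥ 20] ≤ 9/20 ≈ 0.4500.


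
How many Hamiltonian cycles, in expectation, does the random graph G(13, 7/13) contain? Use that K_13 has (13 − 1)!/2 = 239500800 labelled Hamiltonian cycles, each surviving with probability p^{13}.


K_13 has (13 − 1)!/2 = 239500800 labelled Hamiltonian cycles.
For each such Hamiltonian cycle H, let X_H = 1 if all 13 edges of H are present in G. Then P[X_H = 1] = p^{13} = (7/13)^{13} = 96889010407/302875106592253.
Summing the indicators: E[X] = Σ_H E[X_H] = 239500800 · p^{13} = 239500800 · 96889010407/302875106592253 = 23204995503684825600/302875106592253.
Numerically: E[X] ≈ 76615.7.

E[X] = 239500800 · (7/13)^{13} = 23204995503684825600/302875106592253 ≈ 76615.7.


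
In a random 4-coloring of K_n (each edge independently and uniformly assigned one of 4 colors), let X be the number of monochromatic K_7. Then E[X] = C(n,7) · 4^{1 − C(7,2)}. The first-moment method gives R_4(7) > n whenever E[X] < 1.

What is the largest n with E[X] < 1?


We need C(n, 7) · 4^{1 − 21} < 1, i.e. C(n, 7) < 4^{21 − 1} = 1099511627776.
Check values of n near the boundary:
  n = 175: C(175, 7) = 883208107275; 883208107275 < 1099511627776? YES
  n = 176: C(176, 7) = 919790691600; 919790691600 < 1099511627776? YES
  n = 177: C(177, 7) = 957664425960; 957664425960 < 1099511627776? YES
  n = 178: C(178, 7) = 996867063280; 996867063280 < 1099511627776? YES
  n = 179: C(179, 7) = 1037437234460; 1037437234460 < 1099511627776? YES
  n = 180: C(180, 7) = 1079414463600; 1079414463600 < 1099511627776? YES
  n = 181: C(181, 7) = 1122839183400; 1122839183400 < 1099511627776? NO
  n = 182: C(182, 7) = 1167752750736; 1167752750736 < 1099511627776? NO
  n = 183: C(183, 7) = 1214197462413; 1214197462413 < 1099511627776? NO
The largest n with C(n, 7) < 1099511627776 is n = 180 (where E[X] = 67463403975/68719476736 ≈ 0.981722). Hence R_4(7) > 180, i.e. R_4(7) ≥ 181.

Largest n = 180; hence R_4(7) > 180.


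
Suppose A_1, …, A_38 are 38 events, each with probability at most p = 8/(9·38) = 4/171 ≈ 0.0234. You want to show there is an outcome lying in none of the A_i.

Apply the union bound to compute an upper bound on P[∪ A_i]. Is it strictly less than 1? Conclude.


Union bound: P[∪_{i=1}^{38} A_i] ≤ Σ_i P[A_i] ≤ 38·p = 38·(4/171) = 8/9.
Numerically: 8/9 ≈ 0.8889.
Is 8/9 < 1? YES.
Since P[∪ A_i] ≤ 8/9 < 1, the complement has P[∩ A_i^c] ≥ 1 − 8/9 = 1/9 > 0, so some outcome avoids every A_i.

38·p = 8/9 ≈ 0.8889; existence CERTIFIED by the union bound.


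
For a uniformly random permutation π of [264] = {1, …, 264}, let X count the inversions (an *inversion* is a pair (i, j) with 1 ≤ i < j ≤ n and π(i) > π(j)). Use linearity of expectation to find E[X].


Write X = Σ X_I over the C(264, 2) = 34716 pairs i < j, with X_I the indicator of one inversion.
There are 34716 indicators.
For each fixed pair i < j, the values π(i) and π(j) are two distinct elements of {1, …, 264} in uniformly random order; by symmetry P[π(i) > π(j)] = 1/2.
By linearity: E[X] = 34716 · (1/2) = C(264, 2) · (1/2) = 34716/2 = 17358 ≈ 17358.00000.

E[X] = 17358 = 17358.00000.


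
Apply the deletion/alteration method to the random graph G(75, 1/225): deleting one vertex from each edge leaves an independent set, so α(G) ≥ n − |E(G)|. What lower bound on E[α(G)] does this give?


E[|E(G)|] = C(75, 2)·p = 2775 · (1/225) = 37/3.
E[α(G)] ≥ n − E[|E(G)|] = 75 − 37/3 = 188/3.
Numerically: ≈ 62.667.
(This is only a lower bound; the true E[α(G)] may be larger.)

E[α(G)] ≥ 188/3 ≈ 62.667.


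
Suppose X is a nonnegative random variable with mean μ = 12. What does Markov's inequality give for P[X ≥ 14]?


μ = E[X] = 12, a = 14.
Markov: P[X ≥ 14] ≤ μ/a = (12)/14 = 6/7.
Numerically: ≈ 0.85714.
(Since a = 14 > μ = 12.00000, the bound 6/7 is < 1 and informative.)

P[X ≥ 14] ≤ 6/7 ≈ 0.85714.


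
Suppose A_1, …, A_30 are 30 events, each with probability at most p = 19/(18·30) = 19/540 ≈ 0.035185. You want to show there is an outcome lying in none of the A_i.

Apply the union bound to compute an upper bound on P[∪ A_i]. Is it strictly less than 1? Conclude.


Union bound: P[∪_{i=1}^{30} A_i] ≤ Σ_i P[A_i] ≤ 30·p = 30·(19/540) = 19/18.
Numerically: 19/18 ≈ 1.055556.
Is 19/18 < 1? NO.
Since the bound 19/18 is ≥ 1, the union bound is uninformative here; it does NOT by itself certify existence.

30·p = 19/18 ≈ 1.055556; existence NOT certified by the union bound.


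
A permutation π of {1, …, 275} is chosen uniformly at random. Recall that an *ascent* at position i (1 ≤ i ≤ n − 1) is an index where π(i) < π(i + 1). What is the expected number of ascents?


Write X = Σ X_I over i = 1, …, 274, with X_I the indicator of one ascent.
There are 274 indicators.
For each fixed i, the pair (π(i), π(i+1)) is a uniformly random ordered pair of distinct values from {1, …, 275}; by symmetry P[π(i) < π(i+1)] = 1/2.
By linearity: E[X] = 274 · (1/2) = (275 − 1) · (1/2) = 137 ≈ 137.0000.

E[X] = 137 = 137.0000.


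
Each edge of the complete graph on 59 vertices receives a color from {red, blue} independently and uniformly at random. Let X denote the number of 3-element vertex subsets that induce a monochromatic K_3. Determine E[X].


Let X = Σ_S X_S over the C(59, 3) = 32509 subsets S of size 3, where X_S = 1 if the K_3 on S is monochromatic.
For a fixed S, the K_3 on S has C(3, 2) = 3 edges. P[all 3 edges red] = (1/2)^3, and likewise for blue, so P[monochromatic] = 2·(1/2)^3 = 2^{1 − 3} = 1/4.
By linearity: E[X] = C(59, 3) · 2^{1 − 3} = 32509 · 1/4 = 32509/4.
Numerically: E[X] ≈ 8127.25000.

E[X] = C(59,3)·2^(1−C(3,2)) = 32509/4 ≈ 8127.25000.


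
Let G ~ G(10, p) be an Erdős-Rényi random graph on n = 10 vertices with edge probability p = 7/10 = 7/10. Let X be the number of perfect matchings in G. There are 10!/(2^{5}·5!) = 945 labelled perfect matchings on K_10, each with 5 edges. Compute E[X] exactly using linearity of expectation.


K_10 has 10!/(2^{5}·5!) = 945 labelled perfect matchings.
For each such perfect matching H, let X_H = 1 if all 5 edges of H are present in G. Then P[X_H = 1] = p^{5} = (7/10)^{5} = 16807/100000.
Summing the indicators: E[X] = Σ_H E[X_H] = 945 · p^{5} = 945 · 16807/100000 = 3176523/20000.
Numerically: E[X] ≈ 159.

E[X] = 945 · (7/10)^{5} = 3176523/20000 ≈ 159.


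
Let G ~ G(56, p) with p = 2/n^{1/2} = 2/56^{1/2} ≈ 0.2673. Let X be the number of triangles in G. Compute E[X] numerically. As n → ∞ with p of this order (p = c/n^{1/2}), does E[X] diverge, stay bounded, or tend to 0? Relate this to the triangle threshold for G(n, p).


Number of potential triangles: C(56, 3) = 27720.
Each occurs with probability p³ ≈ (0.2673)³ ≈ 1.909009e-02.
By linearity: E[X] = C(56, 3)·p³ ≈ 27720 · 1.909009e-02 ≈ 529.1773.
Since α = 1/2 < 1, p = c/n^{1/2} ≫ 1/n is above the triangle threshold p ~ 1/n. Asymptotically E[X] ~ (c³/6)·n^{3(1−α)} = (2³/6)·n^{1.5} → ∞; triangles are abundant w.h.p.

E[X] ≈ 529.1773; in regime p = Θ(1/n^{1/2}) E[X] diverges (above the triangle threshold p ~ 1/n).


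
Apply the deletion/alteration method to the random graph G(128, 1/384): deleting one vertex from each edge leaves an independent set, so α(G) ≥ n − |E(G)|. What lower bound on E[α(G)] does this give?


E[|E(G)|] = C(128, 2)·p = 8128 · (1/384) = 127/6.
E[α(G)] ≥ n − E[|E(G)|] = 128 − 127/6 = 641/6.
Numerically: ≈ 106.833333.
(This is only a lower bound; the true E[α(G)] may be larger.)

E[α(G)] ≥ 641/6 ≈ 106.833333.


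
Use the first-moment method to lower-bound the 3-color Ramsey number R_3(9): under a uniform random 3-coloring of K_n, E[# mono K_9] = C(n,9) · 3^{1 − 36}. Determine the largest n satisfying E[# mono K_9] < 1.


We need C(n, 9) · 3^{1 − 36} < 1, i.e. C(n, 9) < 3^{36 − 1} = 50031545098999707.
Check values of n near the boundary:
  n = 300: C(300, 9) = 48052241692154700; 48052241692154700 < 50031545098999707? YES
  n = 301: C(301, 9) = 49533303936090975; 49533303936090975 < 50031545098999707? YES
  n = 302: C(302, 9) = 51054804739588650; 51054804739588650 < 50031545098999707? NO
The largest n with C(n, 9) < 50031545098999707 is n = 301 (where E[X] = 16511101312030325/16677181699666569 ≈ 0.990). Hence R_3(9) > 301, i.e. R_3(9) ≥ 302.

Largest n = 301; hence R_3(9) > 301.
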